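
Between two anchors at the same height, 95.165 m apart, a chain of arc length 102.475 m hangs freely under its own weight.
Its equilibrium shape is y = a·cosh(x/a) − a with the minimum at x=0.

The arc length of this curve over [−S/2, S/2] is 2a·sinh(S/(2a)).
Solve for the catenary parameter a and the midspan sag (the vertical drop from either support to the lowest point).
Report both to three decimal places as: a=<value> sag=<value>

seed: a₀ = √(S³/(24(L−S))) = √(95.165³/(24·7.310)) = 70.089275
iter 1: u=0.678884  f(a)=+1.703e-01  f'(a)=-2.184e-01  a ← 70.089275 − (+1.703e-01/-2.184e-01) = 70.869226
iter 2: u=0.671413  f(a)=+2.885e-03  f'(a)=-2.110e-01  a ← 70.869226 − (+2.885e-03/-2.110e-01) = 70.882896
iter 3: u=0.671283  f(a)=+8.592e-07  f'(a)=-2.109e-01  a ← 70.882896 − (+8.592e-07/-2.109e-01) = 70.882900
iter 4: u=0.671283  f(a)=+9.948e-14  f'(a)=-2.109e-01  a ← 70.882900 − (+9.948e-14/-2.109e-01) = 70.882900
converged: |Δa| < 1e-12 after 4 iterations
sag = a·(cosh(S/(2a)) − 1) = 70.882900·(cosh(0.671283) − 1) = 16.579474
T_max/T_min = cosh(S/(2a)) = 1.233899

a=70.883 sag=16.579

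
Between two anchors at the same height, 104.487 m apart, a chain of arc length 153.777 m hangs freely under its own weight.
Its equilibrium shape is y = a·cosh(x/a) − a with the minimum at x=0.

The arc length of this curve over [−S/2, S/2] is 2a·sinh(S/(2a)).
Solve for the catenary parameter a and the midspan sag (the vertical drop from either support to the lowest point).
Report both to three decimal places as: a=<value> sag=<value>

a=33.049 sag=50.642

seed: a₀ = √(S³/(24(L−S))) = √(104.487³/(24·49.290)) = 31.053343
iter 1: u=1.682379  f(a)=+7.465e+00  f'(a)=-4.169e+00  a ← 31.053343 − (+7.465e+00/-4.169e+00) = 32.843921
iter 2: u=1.590660  f(a)=+6.943e-01  f'(a)=-3.426e+00  a ← 32.843921 − (+6.943e-01/-3.426e+00) = 33.046565
iter 3: u=1.580906  f(a)=+7.368e-03  f'(a)=-3.354e+00  a ← 33.046565 − (+7.368e-03/-3.354e+00) = 33.048761
iter 4: u=1.580801  f(a)=+8.490e-07  f'(a)=-3.353e+00  a ← 33.048761 − (+8.490e-07/-3.353e+00) = 33.048762
iter 5: u=1.580801  f(a)=+0.000e+00  f'(a)=-3.353e+00  a ← 33.048762 − (+0.000e+00/-3.353e+00) = 33.048762
converged: |Δa| < 1e-12 after 5 iterations
sag = a·(cosh(S/(2a)) − 1) = 33.048762·(cosh(1.580801) − 1) = 50.641513
T_max/T_min = cosh(S/(2a)) = 2.532327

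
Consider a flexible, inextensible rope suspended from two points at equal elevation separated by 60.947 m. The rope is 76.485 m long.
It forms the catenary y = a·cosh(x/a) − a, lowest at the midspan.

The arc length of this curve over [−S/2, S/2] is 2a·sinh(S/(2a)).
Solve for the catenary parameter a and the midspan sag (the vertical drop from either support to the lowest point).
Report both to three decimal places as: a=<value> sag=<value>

seed: a₀ = √(S³/(24(L−S))) = √(60.947³/(24·15.538)) = 24.639127
iter 1: u=1.236793  f(a)=+1.233e+00  f'(a)=-1.465e+00  a ← 24.639127 − (+1.233e+00/-1.465e+00) = 25.480486
iter 2: u=1.195954  f(a)=+6.595e-02  f'(a)=-1.312e+00  a ← 25.480486 − (+6.595e-02/-1.312e+00) = 25.530751
iter 3: u=1.193600  f(a)=+2.124e-04  f'(a)=-1.304e+00  a ← 25.530751 − (+2.124e-04/-1.304e+00) = 25.530914
iter 4: u=1.193592  f(a)=+2.219e-09  f'(a)=-1.304e+00  a ← 25.530914 − (+2.219e-09/-1.304e+00) = 25.530914
iter 5: u=1.193592  f(a)=-1.421e-14  f'(a)=-1.304e+00  a ← 25.530914 − (-1.421e-14/-1.304e+00) = 25.530914
converged: |Δa| < 1e-12 after 5 iterations
sag = a·(cosh(S/(2a)) − 1) = 25.530914·(cosh(1.193592) − 1) = 20.450782
T_max/T_min = cosh(S/(2a)) = 1.801020

a=25.531 sag=20.451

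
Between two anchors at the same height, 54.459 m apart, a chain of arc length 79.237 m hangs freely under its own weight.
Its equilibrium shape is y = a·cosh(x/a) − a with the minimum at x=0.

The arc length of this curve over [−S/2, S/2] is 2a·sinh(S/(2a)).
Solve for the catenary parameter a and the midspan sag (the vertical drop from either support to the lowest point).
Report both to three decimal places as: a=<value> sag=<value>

a=17.505 sag=25.809

seed: a₀ = √(S³/(24(L−S))) = √(54.459³/(24·24.778)) = 16.480324
iter 1: u=1.652243  f(a)=+3.610e+00  f'(a)=-3.912e+00  a ← 16.480324 − (+3.610e+00/-3.912e+00) = 17.403227
iter 2: u=1.564624  f(a)=+3.255e-01  f'(a)=-3.236e+00  a ← 17.403227 − (+3.255e-01/-3.236e+00) = 17.503813
iter 3: u=1.555632  f(a)=+3.224e-03  f'(a)=-3.172e+00  a ← 17.503813 − (+3.224e-03/-3.172e+00) = 17.504830
iter 4: u=1.555542  f(a)=+3.233e-07  f'(a)=-3.171e+00  a ← 17.504830 − (+3.233e-07/-3.171e+00) = 17.504830
iter 5: u=1.555542  f(a)=-1.421e-14  f'(a)=-3.171e+00  a ← 17.504830 − (-1.421e-14/-3.171e+00) = 17.504830
converged: |Δa| < 1e-12 after 5 iterations
sag = a·(cosh(S/(2a)) − 1) = 17.504830·(cosh(1.555542) − 1) = 25.808501
T_max/T_min = cosh(S/(2a)) = 2.474365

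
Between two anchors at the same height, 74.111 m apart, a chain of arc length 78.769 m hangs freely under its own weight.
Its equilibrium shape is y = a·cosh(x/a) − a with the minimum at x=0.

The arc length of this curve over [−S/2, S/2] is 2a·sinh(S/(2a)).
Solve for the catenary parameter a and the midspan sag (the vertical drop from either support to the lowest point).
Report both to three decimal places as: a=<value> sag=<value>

seed: a₀ = √(S³/(24(L−S))) = √(74.111³/(24·4.658)) = 60.341854
iter 1: u=0.614093  f(a)=+8.862e-02  f'(a)=-1.603e-01  a ← 60.341854 − (+8.862e-02/-1.603e-01) = 60.894744
iter 2: u=0.608517  f(a)=+1.233e-03  f'(a)=-1.559e-01  a ← 60.894744 − (+1.233e-03/-1.559e-01) = 60.902653
iter 3: u=0.608438  f(a)=+2.460e-07  f'(a)=-1.558e-01  a ← 60.902653 − (+2.460e-07/-1.558e-01) = 60.902655
iter 4: u=0.608438  f(a)=+1.421e-14  f'(a)=-1.558e-01  a ← 60.902655 − (+1.421e-14/-1.558e-01) = 60.902655
converged: |Δa| < 1e-12 after 4 iterations
sag = a·(cosh(S/(2a)) − 1) = 60.902655·(cosh(0.608438) − 1) = 11.625079
T_max/T_min = cosh(S/(2a)) = 1.190880

a=60.903 sag=11.625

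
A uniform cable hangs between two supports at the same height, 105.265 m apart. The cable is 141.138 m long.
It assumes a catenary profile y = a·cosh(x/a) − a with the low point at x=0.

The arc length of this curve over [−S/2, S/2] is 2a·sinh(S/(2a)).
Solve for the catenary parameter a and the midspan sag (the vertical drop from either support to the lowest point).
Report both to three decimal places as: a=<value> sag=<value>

seed: a₀ = √(S³/(24(L−S))) = √(105.265³/(24·35.873)) = 36.807517
iter 1: u=1.429939  f(a)=+3.851e+00  f'(a)=-2.378e+00  a ← 36.807517 − (+3.851e+00/-2.378e+00) = 38.427033
iter 2: u=1.369674  f(a)=+2.688e-01  f'(a)=-2.057e+00  a ← 38.427033 − (+2.688e-01/-2.057e+00) = 38.557713
iter 3: u=1.365032  f(a)=+1.526e-03  f'(a)=-2.033e+00  a ← 38.557713 − (+1.526e-03/-2.033e+00) = 38.558464
iter 4: u=1.365005  f(a)=+4.982e-08  f'(a)=-2.033e+00  a ← 38.558464 − (+4.982e-08/-2.033e+00) = 38.558464
iter 5: u=1.365005  f(a)=-2.842e-14  f'(a)=-2.033e+00  a ← 38.558464 − (-2.842e-14/-2.033e+00) = 38.558464
converged: |Δa| < 1e-12 after 5 iterations
sag = a·(cosh(S/(2a)) − 1) = 38.558464·(cosh(1.365005) − 1) = 41.857572
T_max/T_min = cosh(S/(2a)) = 2.085561

a=38.558 sag=41.858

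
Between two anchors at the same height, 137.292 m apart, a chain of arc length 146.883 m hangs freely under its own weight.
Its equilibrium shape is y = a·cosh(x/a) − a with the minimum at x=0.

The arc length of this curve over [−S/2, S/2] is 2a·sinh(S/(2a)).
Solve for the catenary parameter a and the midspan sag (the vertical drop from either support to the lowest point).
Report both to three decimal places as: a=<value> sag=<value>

a=107.124 sag=22.758

seed: a₀ = √(S³/(24(L−S))) = √(137.292³/(24·9.591)) = 106.030371
iter 1: u=0.647418  f(a)=+2.030e-01  f'(a)=-1.886e-01  a ← 106.030371 − (+2.030e-01/-1.886e-01) = 107.106792
iter 2: u=0.640912  f(a)=+3.133e-03  f'(a)=-1.828e-01  a ← 107.106792 − (+3.133e-03/-1.828e-01) = 107.123929
iter 3: u=0.640809  f(a)=+7.721e-07  f'(a)=-1.827e-01  a ← 107.123929 − (+7.721e-07/-1.827e-01) = 107.123933
iter 4: u=0.640809  f(a)=+2.842e-14  f'(a)=-1.827e-01  a ← 107.123933 − (+2.842e-14/-1.827e-01) = 107.123933
converged: |Δa| < 1e-12 after 4 iterations
sag = a·(cosh(S/(2a)) − 1) = 107.123933·(cosh(0.640809) − 1) = 22.757517
T_max/T_min = cosh(S/(2a)) = 1.212441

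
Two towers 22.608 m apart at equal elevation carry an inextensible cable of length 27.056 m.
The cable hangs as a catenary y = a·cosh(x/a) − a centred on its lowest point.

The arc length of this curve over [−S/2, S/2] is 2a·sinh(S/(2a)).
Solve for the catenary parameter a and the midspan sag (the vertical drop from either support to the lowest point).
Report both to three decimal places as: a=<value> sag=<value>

a=10.698 sag=6.549

seed: a₀ = √(S³/(24(L−S))) = √(22.608³/(24·4.448)) = 10.404117
iter 1: u=1.086493  f(a)=+2.700e-01  f'(a)=-9.603e-01  a ← 10.404117 − (+2.700e-01/-9.603e-01) = 10.685308
iter 2: u=1.057901  f(a)=+1.133e-02  f'(a)=-8.812e-01  a ← 10.685308 − (+1.133e-02/-8.812e-01) = 10.698170
iter 3: u=1.056629  f(a)=+2.191e-05  f'(a)=-8.778e-01  a ← 10.698170 − (+2.191e-05/-8.778e-01) = 10.698195
iter 4: u=1.056627  f(a)=+8.219e-11  f'(a)=-8.778e-01  a ← 10.698195 − (+8.219e-11/-8.778e-01) = 10.698195
iter 5: u=1.056627  f(a)=+0.000e+00  f'(a)=-8.778e-01  a ← 10.698195 − (+0.000e+00/-8.778e-01) = 10.698195
converged: |Δa| < 1e-12 after 5 iterations
sag = a·(cosh(S/(2a)) − 1) = 10.698195·(cosh(1.056627) − 1) = 6.548780
T_max/T_min = cosh(S/(2a)) = 1.612139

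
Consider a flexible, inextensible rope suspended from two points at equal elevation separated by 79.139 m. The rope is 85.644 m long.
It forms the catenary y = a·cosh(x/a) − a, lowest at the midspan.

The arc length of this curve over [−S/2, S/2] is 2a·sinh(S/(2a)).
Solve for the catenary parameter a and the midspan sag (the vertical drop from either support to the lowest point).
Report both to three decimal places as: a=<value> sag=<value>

a=57.027 sag=14.288

seed: a₀ = √(S³/(24(L−S))) = √(79.139³/(24·6.505)) = 56.345153
iter 1: u=0.702270  f(a)=+1.623e-01  f'(a)=-2.425e-01  a ← 56.345153 − (+1.623e-01/-2.425e-01) = 57.014482
iter 2: u=0.694025  f(a)=+2.937e-03  f'(a)=-2.338e-01  a ← 57.014482 − (+2.937e-03/-2.338e-01) = 57.027047
iter 3: u=0.693873  f(a)=+1.001e-06  f'(a)=-2.336e-01  a ← 57.027047 − (+1.001e-06/-2.336e-01) = 57.027051
iter 4: u=0.693872  f(a)=+9.948e-14  f'(a)=-2.336e-01  a ← 57.027051 − (+9.948e-14/-2.336e-01) = 57.027051
converged: |Δa| < 1e-12 after 4 iterations
sag = a·(cosh(S/(2a)) − 1) = 57.027051·(cosh(0.693872) − 1) = 14.287802
T_max/T_min = cosh(S/(2a)) = 1.250544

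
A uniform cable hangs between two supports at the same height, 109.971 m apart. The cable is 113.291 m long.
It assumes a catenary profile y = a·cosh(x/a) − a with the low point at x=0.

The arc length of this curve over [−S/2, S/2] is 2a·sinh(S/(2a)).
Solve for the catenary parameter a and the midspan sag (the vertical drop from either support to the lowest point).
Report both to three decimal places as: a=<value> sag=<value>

seed: a₀ = √(S³/(24(L−S))) = √(109.971³/(24·3.320)) = 129.194076
iter 1: u=0.425604  f(a)=+3.020e-02  f'(a)=-5.233e-02  a ← 129.194076 − (+3.020e-02/-5.233e-02) = 129.771136
iter 2: u=0.423711  f(a)=+2.035e-04  f'(a)=-5.163e-02  a ← 129.771136 − (+2.035e-04/-5.163e-02) = 129.775078
iter 3: u=0.423698  f(a)=+9.384e-09  f'(a)=-5.162e-02  a ← 129.775078 − (+9.384e-09/-5.162e-02) = 129.775078
iter 4: u=0.423698  f(a)=+1.421e-14  f'(a)=-5.162e-02  a ← 129.775078 − (+1.421e-14/-5.162e-02) = 129.775078
converged: |Δa| < 1e-12 after 4 iterations
sag = a·(cosh(S/(2a)) − 1) = 129.775078·(cosh(0.423698) − 1) = 11.823946
T_max/T_min = cosh(S/(2a)) = 1.091111

a=129.775 sag=11.824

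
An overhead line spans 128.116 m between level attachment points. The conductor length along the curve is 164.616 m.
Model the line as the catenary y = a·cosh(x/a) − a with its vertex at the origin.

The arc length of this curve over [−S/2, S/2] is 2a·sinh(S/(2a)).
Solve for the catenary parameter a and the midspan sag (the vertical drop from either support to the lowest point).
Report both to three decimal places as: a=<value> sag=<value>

seed: a₀ = √(S³/(24(L−S))) = √(128.116³/(24·36.500)) = 48.995140
iter 1: u=1.307436  f(a)=+3.250e+00  f'(a)=-1.761e+00  a ← 48.995140 − (+3.250e+00/-1.761e+00) = 50.840823
iter 2: u=1.259972  f(a)=+1.927e-01  f'(a)=-1.558e+00  a ← 50.840823 − (+1.927e-01/-1.558e+00) = 50.964512
iter 3: u=1.256914  f(a)=+7.715e-04  f'(a)=-1.545e+00  a ← 50.964512 − (+7.715e-04/-1.545e+00) = 50.965011
iter 4: u=1.256902  f(a)=+1.248e-08  f'(a)=-1.545e+00  a ← 50.965011 − (+1.248e-08/-1.545e+00) = 50.965011
iter 5: u=1.256902  f(a)=+0.000e+00  f'(a)=-1.545e+00  a ← 50.965011 − (+0.000e+00/-1.545e+00) = 50.965011
converged: |Δa| < 1e-12 after 5 iterations
sag = a·(cosh(S/(2a)) − 1) = 50.965011·(cosh(1.256902) − 1) = 45.844282
T_max/T_min = cosh(S/(2a)) = 1.899525

a=50.965 sag=45.844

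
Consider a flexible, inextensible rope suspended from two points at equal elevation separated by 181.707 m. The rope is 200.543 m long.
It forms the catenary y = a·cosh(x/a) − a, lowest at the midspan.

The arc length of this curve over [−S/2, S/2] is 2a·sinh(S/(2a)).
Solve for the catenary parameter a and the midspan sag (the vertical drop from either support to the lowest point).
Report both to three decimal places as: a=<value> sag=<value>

seed: a₀ = √(S³/(24(L−S))) = √(181.707³/(24·18.836)) = 115.201339
iter 1: u=0.788650  f(a)=+5.945e-01  f'(a)=-3.478e-01  a ← 115.201339 − (+5.945e-01/-3.478e-01) = 116.910681
iter 2: u=0.777119  f(a)=+1.349e-02  f'(a)=-3.322e-01  a ← 116.910681 − (+1.349e-02/-3.322e-01) = 116.951293
iter 3: u=0.776849  f(a)=+7.304e-06  f'(a)=-3.318e-01  a ← 116.951293 − (+7.304e-06/-3.318e-01) = 116.951315
iter 4: u=0.776849  f(a)=+2.132e-12  f'(a)=-3.318e-01  a ← 116.951315 − (+2.132e-12/-3.318e-01) = 116.951315
converged: |Δa| < 1e-12 after 4 iterations
sag = a·(cosh(S/(2a)) − 1) = 116.951315·(cosh(0.776849) − 1) = 37.100572
T_max/T_min = cosh(S/(2a)) = 1.317231

a=116.951 sag=37.101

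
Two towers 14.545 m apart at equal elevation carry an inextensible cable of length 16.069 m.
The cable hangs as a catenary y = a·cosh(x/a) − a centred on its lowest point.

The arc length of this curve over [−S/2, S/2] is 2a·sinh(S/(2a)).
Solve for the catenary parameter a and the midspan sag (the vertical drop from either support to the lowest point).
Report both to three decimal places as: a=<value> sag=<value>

seed: a₀ = √(S³/(24(L−S))) = √(14.545³/(24·1.524)) = 9.172178
iter 1: u=0.792887  f(a)=+4.863e-02  f'(a)=-3.537e-01  a ← 9.172178 − (+4.863e-02/-3.537e-01) = 9.309672
iter 2: u=0.781177  f(a)=+1.115e-03  f'(a)=-3.376e-01  a ← 9.309672 − (+1.115e-03/-3.376e-01) = 9.312974
iter 3: u=0.780900  f(a)=+6.167e-07  f'(a)=-3.372e-01  a ← 9.312974 − (+6.167e-07/-3.372e-01) = 9.312976
iter 4: u=0.780900  f(a)=+1.918e-13  f'(a)=-3.372e-01  a ← 9.312976 − (+1.918e-13/-3.372e-01) = 9.312976
converged: |Δa| < 1e-12 after 4 iterations
sag = a·(cosh(S/(2a)) − 1) = 9.312976·(cosh(0.780900) − 1) = 2.986809
T_max/T_min = cosh(S/(2a)) = 1.320715

a=9.313 sag=2.987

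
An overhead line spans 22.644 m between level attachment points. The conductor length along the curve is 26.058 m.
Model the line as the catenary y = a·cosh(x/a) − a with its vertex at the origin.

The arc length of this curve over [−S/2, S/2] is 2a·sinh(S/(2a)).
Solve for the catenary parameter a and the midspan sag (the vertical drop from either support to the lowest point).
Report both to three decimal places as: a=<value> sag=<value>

a=12.164 sag=5.661

seed: a₀ = √(S³/(24(L−S))) = √(22.644³/(24·3.414)) = 11.903984
iter 1: u=0.951110  f(a)=+1.578e-01  f'(a)=-6.272e-01  a ← 11.903984 − (+1.578e-01/-6.272e-01) = 12.155562
iter 2: u=0.931425  f(a)=+5.141e-03  f'(a)=-5.869e-01  a ← 12.155562 − (+5.141e-03/-5.869e-01) = 12.164321
iter 3: u=0.930755  f(a)=+5.864e-06  f'(a)=-5.856e-01  a ← 12.164321 − (+5.864e-06/-5.856e-01) = 12.164331
iter 4: u=0.930754  f(a)=+7.653e-12  f'(a)=-5.856e-01  a ← 12.164331 − (+7.653e-12/-5.856e-01) = 12.164331
iter 5: u=0.930754  f(a)=+3.553e-15  f'(a)=-5.856e-01  a ← 12.164331 − (+3.553e-15/-5.856e-01) = 12.164331
converged: |Δa| < 1e-12 after 5 iterations
sag = a·(cosh(S/(2a)) − 1) = 12.164331·(cosh(0.930754) − 1) = 5.660533
T_max/T_min = cosh(S/(2a)) = 1.465339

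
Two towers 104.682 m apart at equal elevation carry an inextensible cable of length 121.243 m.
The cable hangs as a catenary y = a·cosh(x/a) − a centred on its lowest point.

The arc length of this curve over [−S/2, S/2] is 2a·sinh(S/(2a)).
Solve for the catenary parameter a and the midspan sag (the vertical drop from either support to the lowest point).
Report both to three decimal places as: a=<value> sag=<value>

seed: a₀ = √(S³/(24(L−S))) = √(104.682³/(24·16.561)) = 53.722859
iter 1: u=0.974278  f(a)=+8.040e-01  f'(a)=-6.771e-01  a ← 53.722859 − (+8.040e-01/-6.771e-01) = 54.910317
iter 2: u=0.953209  f(a)=+2.743e-02  f'(a)=-6.316e-01  a ← 54.910317 − (+2.743e-02/-6.316e-01) = 54.953747
iter 3: u=0.952456  f(a)=+3.442e-05  f'(a)=-6.300e-01  a ← 54.953747 − (+3.442e-05/-6.300e-01) = 54.953801
iter 4: u=0.952455  f(a)=+5.437e-11  f'(a)=-6.300e-01  a ← 54.953801 − (+5.437e-11/-6.300e-01) = 54.953801
iter 5: u=0.952455  f(a)=+0.000e+00  f'(a)=-6.300e-01  a ← 54.953801 − (+0.000e+00/-6.300e-01) = 54.953801
converged: |Δa| < 1e-12 after 5 iterations
sag = a·(cosh(S/(2a)) − 1) = 54.953801·(cosh(0.952455) − 1) = 26.868485
T_max/T_min = cosh(S/(2a)) = 1.488929

a=54.954 sag=26.868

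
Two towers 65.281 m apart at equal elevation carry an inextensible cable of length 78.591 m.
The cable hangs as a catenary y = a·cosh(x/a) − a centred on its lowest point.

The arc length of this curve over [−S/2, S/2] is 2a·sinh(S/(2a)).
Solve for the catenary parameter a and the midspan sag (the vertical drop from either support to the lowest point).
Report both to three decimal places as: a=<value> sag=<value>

seed: a₀ = √(S³/(24(L−S))) = √(65.281³/(24·13.310)) = 29.511110
iter 1: u=1.106041  f(a)=+8.382e-01  f'(a)=-1.017e+00  a ← 29.511110 − (+8.382e-01/-1.017e+00) = 30.335089
iter 2: u=1.075998  f(a)=+3.639e-02  f'(a)=-9.307e-01  a ← 30.335089 − (+3.639e-02/-9.307e-01) = 30.374187
iter 3: u=1.074613  f(a)=+7.547e-05  f'(a)=-9.269e-01  a ← 30.374187 − (+7.547e-05/-9.269e-01) = 30.374268
iter 4: u=1.074610  f(a)=+3.261e-10  f'(a)=-9.269e-01  a ← 30.374268 − (+3.261e-10/-9.269e-01) = 30.374268
iter 5: u=1.074610  f(a)=-1.421e-14  f'(a)=-9.269e-01  a ← 30.374268 − (-1.421e-14/-9.269e-01) = 30.374268
converged: |Δa| < 1e-12 after 5 iterations
sag = a·(cosh(S/(2a)) − 1) = 30.374268·(cosh(1.074610) − 1) = 19.291943
T_max/T_min = cosh(S/(2a)) = 1.635141

a=30.374 sag=19.292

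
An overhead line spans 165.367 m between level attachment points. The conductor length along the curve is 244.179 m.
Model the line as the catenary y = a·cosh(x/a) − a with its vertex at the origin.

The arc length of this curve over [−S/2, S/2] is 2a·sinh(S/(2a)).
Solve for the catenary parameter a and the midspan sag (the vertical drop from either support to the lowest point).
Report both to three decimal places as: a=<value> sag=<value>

a=52.067 sag=80.661

seed: a₀ = √(S³/(24(L−S))) = √(165.367³/(24·78.812)) = 48.895791
iter 1: u=1.691015  f(a)=+1.207e+01  f'(a)=-4.245e+00  a ← 48.895791 − (+1.207e+01/-4.245e+00) = 51.738511
iter 2: u=1.598104  f(a)=+1.132e+00  f'(a)=-3.482e+00  a ← 51.738511 − (+1.132e+00/-3.482e+00) = 52.063679
iter 3: u=1.588123  f(a)=+1.225e-02  f'(a)=-3.407e+00  a ← 52.063679 − (+1.225e-02/-3.407e+00) = 52.067274
iter 4: u=1.588013  f(a)=+1.469e-06  f'(a)=-3.407e+00  a ← 52.067274 − (+1.469e-06/-3.407e+00) = 52.067275
iter 5: u=1.588013  f(a)=+2.842e-14  f'(a)=-3.407e+00  a ← 52.067275 − (+2.842e-14/-3.407e+00) = 52.067275
converged: |Δa| < 1e-12 after 5 iterations
sag = a·(cosh(S/(2a)) − 1) = 52.067275·(cosh(1.588013) − 1) = 80.661197
T_max/T_min = cosh(S/(2a)) = 2.549173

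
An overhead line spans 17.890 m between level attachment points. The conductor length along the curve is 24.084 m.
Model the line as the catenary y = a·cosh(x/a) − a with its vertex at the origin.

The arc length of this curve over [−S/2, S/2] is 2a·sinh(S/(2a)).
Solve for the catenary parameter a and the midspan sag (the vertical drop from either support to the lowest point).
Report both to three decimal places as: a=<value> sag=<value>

seed: a₀ = √(S³/(24(L−S))) = √(17.890³/(24·6.194)) = 6.206179
iter 1: u=1.441306  f(a)=+6.761e-01  f'(a)=-2.443e+00  a ← 6.206179 − (+6.761e-01/-2.443e+00) = 6.482968
iter 2: u=1.379769  f(a)=+4.786e-02  f'(a)=-2.108e+00  a ← 6.482968 − (+4.786e-02/-2.108e+00) = 6.505673
iter 3: u=1.374954  f(a)=+2.803e-04  f'(a)=-2.083e+00  a ← 6.505673 − (+2.803e-04/-2.083e+00) = 6.505807
iter 4: u=1.374925  f(a)=+9.733e-09  f'(a)=-2.083e+00  a ← 6.505807 − (+9.733e-09/-2.083e+00) = 6.505807
iter 5: u=1.374925  f(a)=+0.000e+00  f'(a)=-2.083e+00  a ← 6.505807 − (+0.000e+00/-2.083e+00) = 6.505807
converged: |Δa| < 1e-12 after 5 iterations
sag = a·(cosh(S/(2a)) − 1) = 6.505807·(cosh(1.374925) − 1) = 7.181241
T_max/T_min = cosh(S/(2a)) = 2.103820

a=6.506 sag=7.181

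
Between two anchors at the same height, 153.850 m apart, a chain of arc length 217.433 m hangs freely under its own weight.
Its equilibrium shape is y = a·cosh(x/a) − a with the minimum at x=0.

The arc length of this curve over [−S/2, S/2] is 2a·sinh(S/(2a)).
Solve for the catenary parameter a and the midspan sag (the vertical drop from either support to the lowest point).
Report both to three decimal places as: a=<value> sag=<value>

a=51.630 sag=68.723

seed: a₀ = √(S³/(24(L−S))) = √(153.850³/(24·63.583)) = 48.850625
iter 1: u=1.574698  f(a)=+8.365e+00  f'(a)=-3.309e+00  a ← 48.850625 − (+8.365e+00/-3.309e+00) = 51.378967
iter 2: u=1.497208  f(a)=+6.933e-01  f'(a)=-2.781e+00  a ← 51.378967 − (+6.933e-01/-2.781e+00) = 51.628277
iter 3: u=1.489978  f(a)=+5.713e-03  f'(a)=-2.735e+00  a ← 51.628277 − (+5.713e-03/-2.735e+00) = 51.630366
iter 4: u=1.489918  f(a)=+3.951e-07  f'(a)=-2.735e+00  a ← 51.630366 − (+3.951e-07/-2.735e+00) = 51.630366
iter 5: u=1.489918  f(a)=-2.842e-14  f'(a)=-2.735e+00  a ← 51.630366 − (-2.842e-14/-2.735e+00) = 51.630366
converged: |Δa| < 1e-12 after 5 iterations
sag = a·(cosh(S/(2a)) − 1) = 51.630366·(cosh(1.489918) − 1) = 68.723164
T_max/T_min = cosh(S/(2a)) = 2.331061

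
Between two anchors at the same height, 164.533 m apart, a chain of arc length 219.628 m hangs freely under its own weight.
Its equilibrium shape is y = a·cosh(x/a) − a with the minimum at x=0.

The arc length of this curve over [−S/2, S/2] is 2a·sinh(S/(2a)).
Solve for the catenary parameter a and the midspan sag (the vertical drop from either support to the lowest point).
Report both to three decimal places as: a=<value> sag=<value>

seed: a₀ = √(S³/(24(L−S))) = √(164.533³/(24·55.095)) = 58.038718
iter 1: u=1.417442  f(a)=+5.807e+00  f'(a)=-2.308e+00  a ← 58.038718 − (+5.807e+00/-2.308e+00) = 60.554276
iter 2: u=1.358558  f(a)=+3.989e-01  f'(a)=-2.001e+00  a ← 60.554276 − (+3.989e-01/-2.001e+00) = 60.753593
iter 3: u=1.354101  f(a)=+2.189e-03  f'(a)=-1.979e+00  a ← 60.753593 − (+2.189e-03/-1.979e+00) = 60.754699
iter 4: u=1.354076  f(a)=+6.672e-08  f'(a)=-1.979e+00  a ← 60.754699 − (+6.672e-08/-1.979e+00) = 60.754699
iter 5: u=1.354076  f(a)=+0.000e+00  f'(a)=-1.979e+00  a ← 60.754699 − (+0.000e+00/-1.979e+00) = 60.754699
converged: |Δa| < 1e-12 after 5 iterations
sag = a·(cosh(S/(2a)) − 1) = 60.754699·(cosh(1.354076) − 1) = 64.745293
T_max/T_min = cosh(S/(2a)) = 2.065684

a=60.755 sag=64.745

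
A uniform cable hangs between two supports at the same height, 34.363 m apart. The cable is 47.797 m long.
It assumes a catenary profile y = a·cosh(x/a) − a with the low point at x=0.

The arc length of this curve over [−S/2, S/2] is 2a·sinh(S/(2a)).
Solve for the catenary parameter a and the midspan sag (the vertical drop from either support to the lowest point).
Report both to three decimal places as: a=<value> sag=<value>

seed: a₀ = √(S³/(24(L−S))) = √(34.363³/(24·13.434)) = 11.218333
iter 1: u=1.531556  f(a)=+1.667e+00  f'(a)=-3.006e+00  a ← 11.218333 − (+1.667e+00/-3.006e+00) = 11.772733
iter 2: u=1.459432  f(a)=+1.315e-01  f'(a)=-2.549e+00  a ← 11.772733 − (+1.315e-01/-2.549e+00) = 11.824330
iter 3: u=1.453063  f(a)=+9.738e-04  f'(a)=-2.511e+00  a ← 11.824330 − (+9.738e-04/-2.511e+00) = 11.824717
iter 4: u=1.453016  f(a)=+5.428e-08  f'(a)=-2.511e+00  a ← 11.824717 − (+5.428e-08/-2.511e+00) = 11.824718
iter 5: u=1.453016  f(a)=-7.105e-15  f'(a)=-2.511e+00  a ← 11.824718 − (-7.105e-15/-2.511e+00) = 11.824718
converged: |Δa| < 1e-12 after 5 iterations
sag = a·(cosh(S/(2a)) − 1) = 11.824718·(cosh(1.453016) − 1) = 14.839158
T_max/T_min = cosh(S/(2a)) = 2.254927

a=11.825 sag=14.839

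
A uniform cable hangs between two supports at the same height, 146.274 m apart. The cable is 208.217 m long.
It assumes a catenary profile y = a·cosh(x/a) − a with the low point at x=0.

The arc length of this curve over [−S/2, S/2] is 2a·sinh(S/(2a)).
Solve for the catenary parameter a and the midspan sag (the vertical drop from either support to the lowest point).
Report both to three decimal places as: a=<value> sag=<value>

seed: a₀ = √(S³/(24(L−S))) = √(146.274³/(24·61.943)) = 45.882700
iter 1: u=1.593999  f(a)=+8.363e+00  f'(a)=-3.451e+00  a ← 45.882700 − (+8.363e+00/-3.451e+00) = 48.305682
iter 2: u=1.514045  f(a)=+7.081e-01  f'(a)=-2.890e+00  a ← 48.305682 − (+7.081e-01/-2.890e+00) = 48.550741
iter 3: u=1.506403  f(a)=+6.115e-03  f'(a)=-2.840e+00  a ← 48.550741 − (+6.115e-03/-2.840e+00) = 48.552894
iter 4: u=1.506337  f(a)=+4.646e-07  f'(a)=-2.839e+00  a ← 48.552894 − (+4.646e-07/-2.839e+00) = 48.552894
iter 5: u=1.506337  f(a)=+2.842e-14  f'(a)=-2.839e+00  a ← 48.552894 − (+2.842e-14/-2.839e+00) = 48.552894
converged: |Δa| < 1e-12 after 5 iterations
sag = a·(cosh(S/(2a)) − 1) = 48.552894·(cosh(1.506337) − 1) = 66.320790
T_max/T_min = cosh(S/(2a)) = 2.365949

a=48.553 sag=66.321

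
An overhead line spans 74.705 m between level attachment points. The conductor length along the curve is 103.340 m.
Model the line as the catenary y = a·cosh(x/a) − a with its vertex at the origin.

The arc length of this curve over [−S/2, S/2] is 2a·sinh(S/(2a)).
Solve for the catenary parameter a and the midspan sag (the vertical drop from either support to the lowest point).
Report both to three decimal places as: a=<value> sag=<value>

seed: a₀ = √(S³/(24(L−S))) = √(74.705³/(24·28.635)) = 24.630333
iter 1: u=1.516524  f(a)=+3.479e+00  f'(a)=-2.906e+00  a ← 24.630333 − (+3.479e+00/-2.906e+00) = 25.827600
iter 2: u=1.446224  f(a)=+2.698e-01  f'(a)=-2.471e+00  a ← 25.827600 − (+2.698e-01/-2.471e+00) = 25.936763
iter 3: u=1.440137  f(a)=+1.923e-03  f'(a)=-2.436e+00  a ← 25.936763 − (+1.923e-03/-2.436e+00) = 25.937553
iter 4: u=1.440093  f(a)=+9.928e-08  f'(a)=-2.436e+00  a ← 25.937553 − (+9.928e-08/-2.436e+00) = 25.937553
iter 5: u=1.440093  f(a)=-1.421e-14  f'(a)=-2.436e+00  a ← 25.937553 − (-1.421e-14/-2.436e+00) = 25.937553
converged: |Δa| < 1e-12 after 5 iterations
sag = a·(cosh(S/(2a)) − 1) = 25.937553·(cosh(1.440093) − 1) = 31.877199
T_max/T_min = cosh(S/(2a)) = 2.228998

a=25.938 sag=31.877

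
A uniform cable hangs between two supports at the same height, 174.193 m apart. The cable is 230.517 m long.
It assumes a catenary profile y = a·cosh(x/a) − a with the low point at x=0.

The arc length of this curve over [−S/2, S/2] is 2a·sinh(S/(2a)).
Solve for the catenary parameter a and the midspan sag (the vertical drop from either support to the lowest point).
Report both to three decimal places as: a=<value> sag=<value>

seed: a₀ = √(S³/(24(L−S))) = √(174.193³/(24·56.324)) = 62.530756
iter 1: u=1.392859  f(a)=+5.723e+00  f'(a)=-2.176e+00  a ← 62.530756 − (+5.723e+00/-2.176e+00) = 65.160653
iter 2: u=1.336643  f(a)=+3.808e-01  f'(a)=-1.895e+00  a ← 65.160653 − (+3.808e-01/-1.895e+00) = 65.361600
iter 3: u=1.332533  f(a)=+1.952e-03  f'(a)=-1.876e+00  a ← 65.361600 − (+1.952e-03/-1.876e+00) = 65.362640
iter 4: u=1.332512  f(a)=+5.190e-08  f'(a)=-1.876e+00  a ← 65.362640 − (+5.190e-08/-1.876e+00) = 65.362640
iter 5: u=1.332512  f(a)=+0.000e+00  f'(a)=-1.876e+00  a ← 65.362640 − (+0.000e+00/-1.876e+00) = 65.362640
converged: |Δa| < 1e-12 after 5 iterations
sag = a·(cosh(S/(2a)) − 1) = 65.362640·(cosh(1.332512) − 1) = 67.139422
T_max/T_min = cosh(S/(2a)) = 2.027183

a=65.363 sag=67.139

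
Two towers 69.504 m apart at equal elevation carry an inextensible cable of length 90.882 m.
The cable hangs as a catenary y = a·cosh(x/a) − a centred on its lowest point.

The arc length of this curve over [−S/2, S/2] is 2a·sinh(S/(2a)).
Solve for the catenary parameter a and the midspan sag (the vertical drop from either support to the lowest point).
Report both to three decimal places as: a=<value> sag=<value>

a=26.687 sag=26.011

seed: a₀ = √(S³/(24(L−S))) = √(69.504³/(24·21.378)) = 25.581473
iter 1: u=1.358483  f(a)=+2.062e+00  f'(a)=-2.001e+00  a ← 25.581473 − (+2.062e+00/-2.001e+00) = 26.611817
iter 2: u=1.305886  f(a)=+1.311e-01  f'(a)=-1.754e+00  a ← 26.611817 − (+1.311e-01/-1.754e+00) = 26.686568
iter 3: u=1.302228  f(a)=+6.097e-04  f'(a)=-1.737e+00  a ← 26.686568 − (+6.097e-04/-1.737e+00) = 26.686919
iter 4: u=1.302211  f(a)=+1.332e-08  f'(a)=-1.737e+00  a ← 26.686919 − (+1.332e-08/-1.737e+00) = 26.686919
iter 5: u=1.302211  f(a)=+0.000e+00  f'(a)=-1.737e+00  a ← 26.686919 − (+0.000e+00/-1.737e+00) = 26.686919
converged: |Δa| < 1e-12 after 5 iterations
sag = a·(cosh(S/(2a)) − 1) = 26.686919·(cosh(1.302211) − 1) = 26.011052
T_max/T_min = cosh(S/(2a)) = 1.974674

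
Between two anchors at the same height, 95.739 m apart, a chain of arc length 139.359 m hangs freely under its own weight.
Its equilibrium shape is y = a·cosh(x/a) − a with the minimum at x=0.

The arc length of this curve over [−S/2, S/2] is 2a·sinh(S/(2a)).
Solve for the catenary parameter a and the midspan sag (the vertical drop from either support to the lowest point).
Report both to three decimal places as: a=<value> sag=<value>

a=30.755 sag=45.410

seed: a₀ = √(S³/(24(L−S))) = √(95.739³/(24·43.620)) = 28.952421
iter 1: u=1.653385  f(a)=+6.365e+00  f'(a)=-3.922e+00  a ← 28.952421 − (+6.365e+00/-3.922e+00) = 30.575584
iter 2: u=1.565612  f(a)=+5.745e-01  f'(a)=-3.243e+00  a ← 30.575584 − (+5.745e-01/-3.243e+00) = 30.752746
iter 3: u=1.556593  f(a)=+5.706e-03  f'(a)=-3.179e+00  a ← 30.752746 − (+5.706e-03/-3.179e+00) = 30.754541
iter 4: u=1.556502  f(a)=+5.751e-07  f'(a)=-3.178e+00  a ← 30.754541 − (+5.751e-07/-3.178e+00) = 30.754541
iter 5: u=1.556502  f(a)=+0.000e+00  f'(a)=-3.178e+00  a ← 30.754541 − (+0.000e+00/-3.178e+00) = 30.754541
converged: |Δa| < 1e-12 after 5 iterations
sag = a·(cosh(S/(2a)) − 1) = 30.754541·(cosh(1.556502) − 1) = 45.410244
T_max/T_min = cosh(S/(2a)) = 2.476538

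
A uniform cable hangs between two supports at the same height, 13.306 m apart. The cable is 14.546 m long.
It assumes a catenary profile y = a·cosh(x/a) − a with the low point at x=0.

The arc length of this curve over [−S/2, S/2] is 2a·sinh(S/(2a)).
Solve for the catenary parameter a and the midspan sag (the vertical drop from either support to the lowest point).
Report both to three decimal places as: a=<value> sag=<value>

a=9.019 sag=2.567

seed: a₀ = √(S³/(24(L−S))) = √(13.306³/(24·1.240)) = 8.897230
iter 1: u=0.747761  f(a)=+3.513e-02  f'(a)=-2.946e-01  a ← 8.897230 − (+3.513e-02/-2.946e-01) = 9.016468
iter 2: u=0.737872  f(a)=+7.187e-04  f'(a)=-2.827e-01  a ← 9.016468 − (+7.187e-04/-2.827e-01) = 9.019011
iter 3: u=0.737664  f(a)=+3.147e-07  f'(a)=-2.824e-01  a ← 9.019011 − (+3.147e-07/-2.824e-01) = 9.019012
iter 4: u=0.737664  f(a)=+5.862e-14  f'(a)=-2.824e-01  a ← 9.019012 − (+5.862e-14/-2.824e-01) = 9.019012
converged: |Δa| < 1e-12 after 4 iterations
sag = a·(cosh(S/(2a)) − 1) = 9.019012·(cosh(0.737664) − 1) = 2.567148
T_max/T_min = cosh(S/(2a)) = 1.284637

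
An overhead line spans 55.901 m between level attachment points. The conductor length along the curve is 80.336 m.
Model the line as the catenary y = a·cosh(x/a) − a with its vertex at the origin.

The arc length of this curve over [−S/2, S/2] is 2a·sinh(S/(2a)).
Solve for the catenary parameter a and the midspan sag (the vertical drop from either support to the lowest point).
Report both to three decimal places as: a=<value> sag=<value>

a=18.293 sag=25.844

seed: a₀ = √(S³/(24(L−S))) = √(55.901³/(24·24.435)) = 17.259077
iter 1: u=1.619467  f(a)=+3.412e+00  f'(a)=-3.647e+00  a ← 17.259077 − (+3.412e+00/-3.647e+00) = 18.194531
iter 2: u=1.536203  f(a)=+2.970e-01  f'(a)=-3.037e+00  a ← 18.194531 − (+2.970e-01/-3.037e+00) = 18.292317
iter 3: u=1.527991  f(a)=+2.725e-03  f'(a)=-2.982e+00  a ← 18.292317 − (+2.725e-03/-2.982e+00) = 18.293231
iter 4: u=1.527915  f(a)=+2.341e-07  f'(a)=-2.981e+00  a ← 18.293231 − (+2.341e-07/-2.981e+00) = 18.293231
iter 5: u=1.527915  f(a)=-1.421e-14  f'(a)=-2.981e+00  a ← 18.293231 − (-1.421e-14/-2.981e+00) = 18.293231
converged: |Δa| < 1e-12 after 5 iterations
sag = a·(cosh(S/(2a)) − 1) = 18.293231·(cosh(1.527915) − 1) = 25.844174
T_max/T_min = cosh(S/(2a)) = 2.412772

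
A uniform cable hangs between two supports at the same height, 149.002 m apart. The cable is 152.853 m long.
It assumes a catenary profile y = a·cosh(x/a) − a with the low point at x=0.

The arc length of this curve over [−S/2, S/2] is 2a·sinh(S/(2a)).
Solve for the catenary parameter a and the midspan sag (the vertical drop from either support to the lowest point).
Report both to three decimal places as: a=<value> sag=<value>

a=189.918 sag=14.801

seed: a₀ = √(S³/(24(L−S))) = √(149.002³/(24·3.851)) = 189.188950
iter 1: u=0.393791  f(a)=+2.997e-02  f'(a)=-4.135e-02  a ← 189.188950 − (+2.997e-02/-4.135e-02) = 189.913807
iter 2: u=0.392288  f(a)=+1.731e-04  f'(a)=-4.087e-02  a ← 189.913807 − (+1.731e-04/-4.087e-02) = 189.918043
iter 3: u=0.392280  f(a)=+5.851e-09  f'(a)=-4.087e-02  a ← 189.918043 − (+5.851e-09/-4.087e-02) = 189.918043
iter 4: u=0.392280  f(a)=+2.842e-14  f'(a)=-4.087e-02  a ← 189.918043 − (+2.842e-14/-4.087e-02) = 189.918043
converged: |Δa| < 1e-12 after 4 iterations
sag = a·(cosh(S/(2a)) − 1) = 189.918043·(cosh(0.392280) − 1) = 14.800967
T_max/T_min = cosh(S/(2a)) = 1.077933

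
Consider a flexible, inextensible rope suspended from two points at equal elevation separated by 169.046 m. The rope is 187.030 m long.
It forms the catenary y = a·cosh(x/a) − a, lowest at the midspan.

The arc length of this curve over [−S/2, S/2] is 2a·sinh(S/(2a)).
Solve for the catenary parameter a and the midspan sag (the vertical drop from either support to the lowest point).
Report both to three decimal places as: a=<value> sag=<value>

a=107.442 sag=34.997

seed: a₀ = √(S³/(24(L−S))) = √(169.046³/(24·17.984)) = 105.793401
iter 1: u=0.798944  f(a)=+5.828e-01  f'(a)=-3.622e-01  a ← 105.793401 − (+5.828e-01/-3.622e-01) = 107.402440
iter 2: u=0.786975  f(a)=+1.356e-02  f'(a)=-3.455e-01  a ← 107.402440 − (+1.356e-02/-3.455e-01) = 107.441692
iter 3: u=0.786687  f(a)=+7.732e-06  f'(a)=-3.451e-01  a ← 107.441692 − (+7.732e-06/-3.451e-01) = 107.441714
iter 4: u=0.786687  f(a)=+2.530e-12  f'(a)=-3.451e-01  a ← 107.441714 − (+2.530e-12/-3.451e-01) = 107.441714
converged: |Δa| < 1e-12 after 4 iterations
sag = a·(cosh(S/(2a)) − 1) = 107.441714·(cosh(0.786687) − 1) = 34.996964
T_max/T_min = cosh(S/(2a)) = 1.325730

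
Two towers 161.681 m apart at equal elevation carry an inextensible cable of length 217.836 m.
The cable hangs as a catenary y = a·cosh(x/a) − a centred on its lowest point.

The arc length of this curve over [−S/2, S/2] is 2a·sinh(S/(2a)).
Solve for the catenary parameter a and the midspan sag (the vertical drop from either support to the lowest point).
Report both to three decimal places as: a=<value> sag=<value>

a=58.712 sag=65.023

seed: a₀ = √(S³/(24(L−S))) = √(161.681³/(24·56.155)) = 56.000079
iter 1: u=1.443578  f(a)=+6.150e+00  f'(a)=-2.456e+00  a ← 56.000079 − (+6.150e+00/-2.456e+00) = 58.504352
iter 2: u=1.381786  f(a)=+4.366e-01  f'(a)=-2.118e+00  a ← 58.504352 − (+4.366e-01/-2.118e+00) = 58.710447
iter 3: u=1.376936  f(a)=+2.572e-03  f'(a)=-2.094e+00  a ← 58.710447 − (+2.572e-03/-2.094e+00) = 58.711676
iter 4: u=1.376907  f(a)=+9.043e-08  f'(a)=-2.093e+00  a ← 58.711676 − (+9.043e-08/-2.093e+00) = 58.711676
iter 5: u=1.376907  f(a)=+0.000e+00  f'(a)=-2.093e+00  a ← 58.711676 − (+0.000e+00/-2.093e+00) = 58.711676
converged: |Δa| < 1e-12 after 5 iterations
sag = a·(cosh(S/(2a)) − 1) = 58.711676·(cosh(1.376907) − 1) = 65.022683
T_max/T_min = cosh(S/(2a)) = 2.107492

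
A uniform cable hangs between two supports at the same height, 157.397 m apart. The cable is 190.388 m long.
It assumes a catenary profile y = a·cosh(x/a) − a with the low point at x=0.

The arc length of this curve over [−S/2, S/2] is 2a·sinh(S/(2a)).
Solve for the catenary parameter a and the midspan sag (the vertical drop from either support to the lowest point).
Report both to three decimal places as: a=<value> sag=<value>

seed: a₀ = √(S³/(24(L−S))) = √(157.397³/(24·32.991)) = 70.176437
iter 1: u=1.121438  f(a)=+2.138e+00  f'(a)=-1.064e+00  a ← 70.176437 − (+2.138e+00/-1.064e+00) = 72.185745
iter 2: u=1.090222  f(a)=+9.525e-02  f'(a)=-9.710e-01  a ← 72.185745 − (+9.525e-02/-9.710e-01) = 72.283838
iter 3: u=1.088743  f(a)=+2.086e-04  f'(a)=-9.668e-01  a ← 72.283838 − (+2.086e-04/-9.668e-01) = 72.284054
iter 4: u=1.088739  f(a)=+1.006e-09  f'(a)=-9.668e-01  a ← 72.284054 − (+1.006e-09/-9.668e-01) = 72.284054
iter 5: u=1.088739  f(a)=+0.000e+00  f'(a)=-9.668e-01  a ← 72.284054 − (+0.000e+00/-9.668e-01) = 72.284054
converged: |Δa| < 1e-12 after 5 iterations
sag = a·(cosh(S/(2a)) − 1) = 72.284054·(cosh(1.088739) − 1) = 47.243692
T_max/T_min = cosh(S/(2a)) = 1.653584

a=72.284 sag=47.244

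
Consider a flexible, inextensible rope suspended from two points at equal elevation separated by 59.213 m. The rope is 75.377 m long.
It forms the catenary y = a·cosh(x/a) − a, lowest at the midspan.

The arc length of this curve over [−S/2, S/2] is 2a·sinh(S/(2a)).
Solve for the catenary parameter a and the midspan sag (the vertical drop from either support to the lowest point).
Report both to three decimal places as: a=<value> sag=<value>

seed: a₀ = √(S³/(24(L−S))) = √(59.213³/(24·16.164)) = 23.133724
iter 1: u=1.279798  f(a)=+1.377e+00  f'(a)=-1.640e+00  a ← 23.133724 − (+1.377e+00/-1.640e+00) = 23.973020
iter 2: u=1.234993  f(a)=+7.846e-02  f'(a)=-1.458e+00  a ← 23.973020 − (+7.846e-02/-1.458e+00) = 24.026833
iter 3: u=1.232226  f(a)=+2.890e-04  f'(a)=-1.447e+00  a ← 24.026833 − (+2.890e-04/-1.447e+00) = 24.027032
iter 4: u=1.232216  f(a)=+3.952e-09  f'(a)=-1.447e+00  a ← 24.027032 − (+3.952e-09/-1.447e+00) = 24.027032
iter 5: u=1.232216  f(a)=+0.000e+00  f'(a)=-1.447e+00  a ← 24.027032 − (+0.000e+00/-1.447e+00) = 24.027032
converged: |Δa| < 1e-12 after 5 iterations
sag = a·(cosh(S/(2a)) − 1) = 24.027032·(cosh(1.232216) − 1) = 20.668843
T_max/T_min = cosh(S/(2a)) = 1.860233

a=24.027 sag=20.669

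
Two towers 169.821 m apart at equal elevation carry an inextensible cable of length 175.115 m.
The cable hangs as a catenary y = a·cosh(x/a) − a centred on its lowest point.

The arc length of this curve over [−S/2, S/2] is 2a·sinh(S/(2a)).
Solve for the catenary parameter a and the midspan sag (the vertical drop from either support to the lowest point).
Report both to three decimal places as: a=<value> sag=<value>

seed: a₀ = √(S³/(24(L−S))) = √(169.821³/(24·5.294)) = 196.331282
iter 1: u=0.432486  f(a)=+4.973e-02  f'(a)=-5.494e-02  a ← 196.331282 − (+4.973e-02/-5.494e-02) = 197.236402
iter 2: u=0.430501  f(a)=+3.460e-04  f'(a)=-5.418e-02  a ← 197.236402 − (+3.460e-04/-5.418e-02) = 197.242788
iter 3: u=0.430487  f(a)=+1.701e-08  f'(a)=-5.418e-02  a ← 197.242788 − (+1.701e-08/-5.418e-02) = 197.242789
iter 4: u=0.430487  f(a)=+0.000e+00  f'(a)=-5.418e-02  a ← 197.242789 − (+0.000e+00/-5.418e-02) = 197.242789
converged: |Δa| < 1e-12 after 4 iterations
sag = a·(cosh(S/(2a)) − 1) = 197.242789·(cosh(0.430487) − 1) = 18.560440
T_max/T_min = cosh(S/(2a)) = 1.094099

a=197.243 sag=18.560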